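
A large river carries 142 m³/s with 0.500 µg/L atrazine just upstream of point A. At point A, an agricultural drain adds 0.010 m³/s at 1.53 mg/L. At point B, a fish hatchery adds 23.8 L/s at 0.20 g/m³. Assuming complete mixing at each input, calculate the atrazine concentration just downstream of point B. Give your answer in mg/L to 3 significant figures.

0.500 µg/L = 0.0005 mg/L.
After input A: C = (142·0.0005 + 0.01·1.53) / 142 = 0.0006077 mg/L.
23.8 L/s = 0.0238 m³/s.
After input B: C = (142·0.0006077 + 0.0238·0.2) / 142 = 0.0006411 mg/L.

0.000641 mg/L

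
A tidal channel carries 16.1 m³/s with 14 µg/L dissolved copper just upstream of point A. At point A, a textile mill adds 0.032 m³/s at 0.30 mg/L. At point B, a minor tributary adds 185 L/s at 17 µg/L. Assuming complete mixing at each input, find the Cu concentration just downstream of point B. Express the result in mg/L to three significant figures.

0.0146 mg/L

14 µg/L = 0.014 mg/L.
After input A: C = (16.1·0.014 + 0.032·0.3) / 16.13 = 0.01457 mg/L.
185 L/s = 0.185 m³/s.
17 µg/L = 0.017 mg/L.
After input B: C = (16.13·0.01457 + 0.185·0.017) / 16.32 = 0.01459 mg/L.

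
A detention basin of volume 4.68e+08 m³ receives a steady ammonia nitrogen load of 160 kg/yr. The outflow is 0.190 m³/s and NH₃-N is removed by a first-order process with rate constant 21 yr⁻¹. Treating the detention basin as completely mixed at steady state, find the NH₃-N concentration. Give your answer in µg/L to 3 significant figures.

Outflow Q = 0.190 m³/s × 3.156e+07 s/yr = 5.996e+06 m³/yr.
Steady-state CSTR mass balance: W = Q·C + k·V·C, so C = W/(Q + kV).
Q + kV = 5.996e+06 + 21·4.68e+08 = 9.834e+09 m³/yr.
C = 160/9.834e+09 = 1.627e-08 kg/m³ = 1.627e-05 mg/L = 0.01627 µg/L.

0.0163 µg/L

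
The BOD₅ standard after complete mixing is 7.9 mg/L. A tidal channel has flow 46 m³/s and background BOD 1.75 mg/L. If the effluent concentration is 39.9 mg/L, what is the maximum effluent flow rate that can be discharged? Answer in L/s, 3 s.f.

8840 L/s

Mass balance at complete mixing: C_std·(Q_w + Q_r) = Q_w·C_e + Q_r·C_b.
Rearranging, Q_w = Q_r·(C_std − C_b)/(C_e − C_std) = 46·(7.9 − 1.75) / (39.9 − 7.9) = 8.841 m³/s.
= 8841 L/s.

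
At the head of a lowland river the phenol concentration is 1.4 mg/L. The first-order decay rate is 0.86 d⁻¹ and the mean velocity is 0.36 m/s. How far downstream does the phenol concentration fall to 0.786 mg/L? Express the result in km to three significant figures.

20.9 km

From C = C₀·e^(−kt), t = ln(C₀/C)/k = ln(1.4/0.786)/0.86 = 0.5773/0.86 = 0.6712 d.
Distance = v·t = 0.36 m/s × 5.8e+04 s = 2.088e+04 m = 20.88 km.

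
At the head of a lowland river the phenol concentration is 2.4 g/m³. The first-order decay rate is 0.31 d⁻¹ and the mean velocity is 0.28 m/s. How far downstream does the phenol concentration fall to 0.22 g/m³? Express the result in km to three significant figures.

186 km

From C = C₀·e^(−kt), t = ln(C₀/C)/k = ln(2.4/0.22)/0.31 = 2.39/0.31 = 7.708 d.
Distance = v·t = 0.28 m/s × 6.66e+05 s = 1.865e+05 m = 186.5 km.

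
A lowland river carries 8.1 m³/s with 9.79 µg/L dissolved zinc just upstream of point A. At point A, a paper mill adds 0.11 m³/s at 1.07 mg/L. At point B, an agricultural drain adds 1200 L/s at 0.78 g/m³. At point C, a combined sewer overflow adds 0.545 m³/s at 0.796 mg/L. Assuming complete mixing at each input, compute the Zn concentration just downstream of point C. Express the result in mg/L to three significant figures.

9.79 µg/L = 0.00979 mg/L.
After input A: C = (8.1·0.00979 + 0.11·1.07) / 8.21 = 0.024 mg/L.
1200 L/s = 1.2 m³/s.
After input B: C = (8.21·0.024 + 1.2·0.78) / 9.41 = 0.1204 mg/L.
After input C: C = (9.41·0.1204 + 0.545·0.796) / 9.955 = 0.1574 mg/L.

0.157 mg/L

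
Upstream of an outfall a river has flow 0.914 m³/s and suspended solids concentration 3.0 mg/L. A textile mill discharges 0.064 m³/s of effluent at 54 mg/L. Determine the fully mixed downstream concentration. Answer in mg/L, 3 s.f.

6.34 mg/L

By mass balance at complete mixing, C = (0.064·54 + 0.914·3) / (0.064 + 0.914) = 6.198/0.978 = 6.337 mg/L.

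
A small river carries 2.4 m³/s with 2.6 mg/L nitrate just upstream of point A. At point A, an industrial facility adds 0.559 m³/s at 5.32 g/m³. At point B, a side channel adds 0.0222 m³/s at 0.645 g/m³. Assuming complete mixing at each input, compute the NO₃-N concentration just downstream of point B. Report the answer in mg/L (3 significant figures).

3.10 mg/L

After input A: C = (2.4·2.6 + 0.559·5.32) / 2.959 = 3.114 mg/L.
After input B: C = (2.959·3.114 + 0.0222·0.645) / 2.981 = 3.095 mg/L.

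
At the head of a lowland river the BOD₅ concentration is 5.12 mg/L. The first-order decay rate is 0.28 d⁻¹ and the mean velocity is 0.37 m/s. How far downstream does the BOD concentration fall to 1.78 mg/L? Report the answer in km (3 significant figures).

121 km

From C = C₀·e^(−kt), t = ln(C₀/C)/k = ln(5.12/1.78)/0.28 = 1.057/0.28 = 3.773 d.
Distance = v·t = 0.37 m/s × 3.26e+05 s = 1.206e+05 m = 120.6 km.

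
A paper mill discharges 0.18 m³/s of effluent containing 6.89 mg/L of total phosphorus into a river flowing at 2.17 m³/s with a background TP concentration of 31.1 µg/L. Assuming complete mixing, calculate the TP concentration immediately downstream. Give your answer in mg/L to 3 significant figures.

0.556 mg/L

31.1 µg/L = 0.0311 mg/L.
Flow-weighted mixing gives C = (0.18·6.89 + 2.17·0.0311) / (0.18 + 2.17) = 1.308/2.35 = 0.5565 mg/L.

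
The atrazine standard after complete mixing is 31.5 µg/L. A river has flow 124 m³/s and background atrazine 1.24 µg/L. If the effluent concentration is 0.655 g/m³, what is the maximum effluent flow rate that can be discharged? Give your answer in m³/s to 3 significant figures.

6.02 m³/s

1.24 µg/L = 0.00124 mg/L.
31.5 µg/L = 0.0315 mg/L.
Mass balance at complete mixing: C_std·(Q_w + Q_r) = Q_w·C_e + Q_r·C_b.
Rearranging, Q_w = Q_r·(C_std − C_b)/(C_e − C_std) = 124·(0.0315 − 0.00124) / (0.655 − 0.0315) = 6.018 m³/s.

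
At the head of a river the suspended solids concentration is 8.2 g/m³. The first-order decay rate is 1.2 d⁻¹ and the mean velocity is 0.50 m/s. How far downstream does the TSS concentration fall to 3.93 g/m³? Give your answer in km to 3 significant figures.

26.5 km

From C = C₀·e^(−kt), t = ln(C₀/C)/k = ln(8.2/3.93)/1.2 = 0.7355/1.2 = 0.6129 d.
Distance = v·t = 0.50 m/s × 5.296e+04 s = 2.648e+04 m = 26.48 km.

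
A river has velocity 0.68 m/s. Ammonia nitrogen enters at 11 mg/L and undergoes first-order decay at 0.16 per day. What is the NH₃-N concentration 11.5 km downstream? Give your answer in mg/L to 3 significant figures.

Travel time t = 11.5 km / 0.68 m/s = 1.15e+04/0.68 = 1.691e+04 s = 0.1957 d.
First-order decay: C = 11·exp(−0.16·0.1957) = 11·0.9692 = 10.66 mg/L.

10.7 mg/L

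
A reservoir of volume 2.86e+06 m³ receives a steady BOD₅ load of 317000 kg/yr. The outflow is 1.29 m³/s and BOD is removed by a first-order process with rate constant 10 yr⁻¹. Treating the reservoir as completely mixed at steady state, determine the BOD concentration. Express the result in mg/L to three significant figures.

4.57 mg/L

Outflow Q = 1.29 m³/s × 3.156e+07 s/yr = 4.071e+07 m³/yr.
Steady-state CSTR mass balance: W = Q·C + k·V·C, so C = W/(Q + kV).
Q + kV = 4.071e+07 + 10·2.86e+06 = 6.931e+07 m³/yr.
C = 317000/6.931e+07 = 0.004574 kg/m³ = 4.574 mg/L.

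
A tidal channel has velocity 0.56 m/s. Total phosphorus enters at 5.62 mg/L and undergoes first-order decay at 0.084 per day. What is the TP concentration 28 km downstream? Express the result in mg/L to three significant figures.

5.35 mg/L

Travel time t = 28 km / 0.56 m/s = 2.8e+04/0.56 = 5e+04 s = 0.5787 d.
First-order decay: C = 5.62·exp(−0.084·0.5787) = 5.62·0.9526 = 5.353 mg/L.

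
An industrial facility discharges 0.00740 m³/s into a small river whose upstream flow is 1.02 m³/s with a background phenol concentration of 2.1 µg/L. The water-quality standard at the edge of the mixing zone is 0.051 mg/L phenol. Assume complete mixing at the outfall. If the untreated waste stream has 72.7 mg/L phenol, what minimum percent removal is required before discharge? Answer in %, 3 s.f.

2.1 µg/L = 0.0021 mg/L.
Mass balance: 0.051·1.027 = 0.0074·Cₑ + 1.02·0.0021.
Cₑ = (0.0524 − 0.002142) / 0.0074 = 6.791 mg/L.
Required removal = 1 − 6.791/72.7 = 90.66 %.

90.7 %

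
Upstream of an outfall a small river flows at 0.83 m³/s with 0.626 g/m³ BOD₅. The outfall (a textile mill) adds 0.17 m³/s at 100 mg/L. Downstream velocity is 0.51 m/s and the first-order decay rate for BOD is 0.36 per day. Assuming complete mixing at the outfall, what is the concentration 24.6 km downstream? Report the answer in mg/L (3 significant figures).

14.3 mg/L

After complete mixing, C₀ = (0.17·100 + 0.83·0.626) / 1 = 17.52 mg/L.
Travel time t = 2.46e+04 m / 0.51 m/s = 4.824e+04 s = 0.5583 d.
C = 17.52·exp(−0.36·0.5583) = 17.52·0.8179 = 14.33 mg/L.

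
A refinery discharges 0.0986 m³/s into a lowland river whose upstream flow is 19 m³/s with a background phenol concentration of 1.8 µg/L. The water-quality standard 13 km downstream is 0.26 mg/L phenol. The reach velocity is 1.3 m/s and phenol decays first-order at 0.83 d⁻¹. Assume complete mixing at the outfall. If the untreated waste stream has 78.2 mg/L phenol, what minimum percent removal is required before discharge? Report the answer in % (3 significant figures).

29.5 %

1.8 µg/L = 0.0018 mg/L.
Travel time to the compliance point: t = 1.3e+04/1.3 = 1e+04 s = 0.1157 d; decay factor exp(−0.83·0.1157) = 0.9084.
So the concentration just after mixing may be at most 0.26/0.9084 = 0.2862 mg/L.
Mass balance: 0.2862·19.1 = 0.0986·Cₑ + 19·0.0018.
Cₑ = (5.466 − 0.0342) / 0.0986 = 55.09 mg/L.
Required removal = 1 − 55.09/78.2 = 29.55 %.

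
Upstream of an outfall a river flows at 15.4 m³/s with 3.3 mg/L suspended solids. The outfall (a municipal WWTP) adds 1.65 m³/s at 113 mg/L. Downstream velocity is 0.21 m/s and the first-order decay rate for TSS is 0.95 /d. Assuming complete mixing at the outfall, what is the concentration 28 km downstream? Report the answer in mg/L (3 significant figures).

3.21 mg/L

After complete mixing, C₀ = (1.65·113 + 15.4·3.3) / 17.05 = 13.92 mg/L.
Travel time t = 2.8e+04 m / 0.21 m/s = 1.333e+05 s = 1.543 d.
C = 13.92·exp(−0.95·1.543) = 13.92·0.2308 = 3.212 mg/L.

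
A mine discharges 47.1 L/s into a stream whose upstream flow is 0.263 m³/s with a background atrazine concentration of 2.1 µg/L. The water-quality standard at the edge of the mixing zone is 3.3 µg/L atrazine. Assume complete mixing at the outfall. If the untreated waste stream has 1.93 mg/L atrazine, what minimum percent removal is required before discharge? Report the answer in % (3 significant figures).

47.1 L/s = 0.0471 m³/s.
2.1 µg/L = 0.0021 mg/L.
3.3 µg/L = 0.0033 mg/L.
Mass balance: 0.0033·0.3101 = 0.0471·Cₑ + 0.263·0.0021.
Cₑ = (0.001023 − 0.0005523) / 0.0471 = 0.01 mg/L.
Required removal = 1 − 0.01/1.93 = 99.48 %.

99.5 %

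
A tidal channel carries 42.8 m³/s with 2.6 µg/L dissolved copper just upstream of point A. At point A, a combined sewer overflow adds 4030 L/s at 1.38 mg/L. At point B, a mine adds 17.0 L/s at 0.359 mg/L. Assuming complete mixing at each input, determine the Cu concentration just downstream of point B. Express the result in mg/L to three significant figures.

0.121 mg/L

2.6 µg/L = 0.0026 mg/L.
4030 L/s = 4.03 m³/s.
After input A: C = (42.8·0.0026 + 4.03·1.38) / 46.83 = 0.1211 mg/L.
17.0 L/s = 0.017 m³/s.
After input B: C = (46.83·0.1211 + 0.017·0.359) / 46.85 = 0.1212 mg/L.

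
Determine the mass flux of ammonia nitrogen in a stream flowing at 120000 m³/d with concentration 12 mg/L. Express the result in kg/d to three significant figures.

120000 m³/d = 1.389 m³/s.
Mass flux = Q·C = 1.389 m³/s × 12 g/m³ = 16.67 g/s.
= 16.67 g/s × 86.4 = 1440 kg/d.

1440 kg/d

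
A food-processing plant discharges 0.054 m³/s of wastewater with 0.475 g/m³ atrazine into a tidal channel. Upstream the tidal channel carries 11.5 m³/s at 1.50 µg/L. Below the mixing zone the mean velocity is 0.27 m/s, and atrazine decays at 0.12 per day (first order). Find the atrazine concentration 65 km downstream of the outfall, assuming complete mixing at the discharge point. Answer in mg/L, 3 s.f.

0.00266 mg/L

1.50 µg/L = 0.0015 mg/L.
After complete mixing, C₀ = (0.054·0.475 + 11.5·0.0015) / 11.55 = 0.003713 mg/L.
Travel time t = 6.5e+04 m / 0.27 m/s = 2.407e+05 s = 2.786 d.
C = 0.003713·exp(−0.12·2.786) = 0.003713·0.7158 = 0.002658 mg/L.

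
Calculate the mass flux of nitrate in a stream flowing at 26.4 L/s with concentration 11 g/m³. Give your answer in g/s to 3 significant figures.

26.4 L/s = 0.0264 m³/s.
Mass flux = Q·C = 0.0264 m³/s × 11 g/m³ = 0.2904 g/s.

0.290 g/s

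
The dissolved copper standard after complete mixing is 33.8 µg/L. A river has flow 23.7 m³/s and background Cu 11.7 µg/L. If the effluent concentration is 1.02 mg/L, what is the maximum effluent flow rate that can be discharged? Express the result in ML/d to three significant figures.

45.9 ML/d

11.7 µg/L = 0.0117 mg/L.
33.8 µg/L = 0.0338 mg/L.
Mass balance at complete mixing: C_std·(Q_w + Q_r) = Q_w·C_e + Q_r·C_b.
Rearranging, Q_w = Q_r·(C_std − C_b)/(C_e − C_std) = 23.7·(0.0338 − 0.0117) / (1.02 − 0.0338) = 0.5311 m³/s.
= 45.89 ML/d.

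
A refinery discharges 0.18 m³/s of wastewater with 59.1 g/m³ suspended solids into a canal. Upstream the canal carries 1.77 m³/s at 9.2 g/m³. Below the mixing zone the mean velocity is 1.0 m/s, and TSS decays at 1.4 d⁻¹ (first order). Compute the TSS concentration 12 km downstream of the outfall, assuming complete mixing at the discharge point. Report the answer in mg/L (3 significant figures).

11.4 mg/L

After complete mixing, C₀ = (0.18·59.1 + 1.77·9.2) / 1.95 = 13.81 mg/L.
Travel time t = 1.2e+04 m / 1.0 m/s = 1.2e+04 s = 0.1389 d.
C = 13.81·exp(−1.4·0.1389) = 13.81·0.8233 = 11.37 mg/L.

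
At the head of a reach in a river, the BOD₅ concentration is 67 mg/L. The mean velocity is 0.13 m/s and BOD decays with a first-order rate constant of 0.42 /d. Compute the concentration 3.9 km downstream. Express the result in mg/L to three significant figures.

Travel time t = 3.9 km / 0.13 m/s = 3900/0.13 = 3e+04 s = 0.3472 d.
First-order decay: C = 67·exp(−0.42·0.3472) = 67·0.8643 = 57.91 mg/L.

57.9 mg/L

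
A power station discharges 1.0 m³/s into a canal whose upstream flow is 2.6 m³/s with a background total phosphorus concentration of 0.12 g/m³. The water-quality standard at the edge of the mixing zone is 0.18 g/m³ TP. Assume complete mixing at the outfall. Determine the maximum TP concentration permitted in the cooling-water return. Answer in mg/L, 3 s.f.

0.336 mg/L

Mass balance: 0.18·3.6 = 1·Cₑ + 2.6·0.12.
Cₑ = (0.648 − 0.312) / 1 = 0.336 mg/L.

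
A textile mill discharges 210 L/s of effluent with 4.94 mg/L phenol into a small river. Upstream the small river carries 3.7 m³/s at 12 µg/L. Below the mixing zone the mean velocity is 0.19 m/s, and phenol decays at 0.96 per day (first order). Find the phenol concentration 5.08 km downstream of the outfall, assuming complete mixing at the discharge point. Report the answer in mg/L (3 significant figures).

210 L/s = 0.21 m³/s.
12 µg/L = 0.012 mg/L.
After complete mixing, C₀ = (0.21·4.94 + 3.7·0.012) / 3.91 = 0.2767 mg/L.
Travel time t = 5080 m / 0.19 m/s = 2.674e+04 s = 0.3095 d.
C = 0.2767·exp(−0.96·0.3095) = 0.2767·0.743 = 0.2056 mg/L.

0.206 mg/L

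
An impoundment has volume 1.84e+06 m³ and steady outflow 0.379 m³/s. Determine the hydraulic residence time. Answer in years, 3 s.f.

Q = 0.379 m³/s × 3.156e+07 s/yr = 1.196e+07 m³/yr.
Hydraulic residence time τ = V/Q = 1.84e+06/1.196e+07 = 0.1538 yr.

0.154 yr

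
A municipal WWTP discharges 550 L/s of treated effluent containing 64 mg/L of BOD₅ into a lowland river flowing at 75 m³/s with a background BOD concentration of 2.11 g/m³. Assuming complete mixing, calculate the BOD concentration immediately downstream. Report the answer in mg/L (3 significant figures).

2.56 mg/L

550 L/s = 0.55 m³/s.
By mass balance at complete mixing, C = (0.55·64 + 75·2.11) / (0.55 + 75) = 193.4/75.55 = 2.561 mg/L.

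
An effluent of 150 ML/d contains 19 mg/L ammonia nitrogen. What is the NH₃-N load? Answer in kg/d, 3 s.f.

2850 kg/d

150 ML/d = 1.736 m³/s.
Mass flux = Q·C = 1.736 m³/s × 19 g/m³ = 32.99 g/s.
= 32.99 g/s × 86.4 = 2850 kg/d.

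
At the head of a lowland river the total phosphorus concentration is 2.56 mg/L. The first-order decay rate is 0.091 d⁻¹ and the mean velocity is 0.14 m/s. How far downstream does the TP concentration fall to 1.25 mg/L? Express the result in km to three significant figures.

From C = C₀·e^(−kt), t = ln(C₀/C)/k = ln(2.56/1.25)/0.091 = 0.7169/0.091 = 7.878 d.
Distance = v·t = 0.14 m/s × 6.806e+05 s = 9.529e+04 m = 95.29 km.

95.3 km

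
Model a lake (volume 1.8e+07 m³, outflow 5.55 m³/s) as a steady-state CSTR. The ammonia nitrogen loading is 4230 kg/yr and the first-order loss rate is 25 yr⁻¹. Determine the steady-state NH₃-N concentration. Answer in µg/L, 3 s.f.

6.77 µg/L

Outflow Q = 5.55 m³/s × 3.156e+07 s/yr = 1.751e+08 m³/yr.
Steady-state CSTR mass balance: W = Q·C + k·V·C, so C = W/(Q + kV).
Q + kV = 1.751e+08 + 25·1.8e+07 = 6.251e+08 m³/yr.
C = 4230/6.251e+08 = 6.766e-06 kg/m³ = 0.006766 mg/L = 6.766 µg/L.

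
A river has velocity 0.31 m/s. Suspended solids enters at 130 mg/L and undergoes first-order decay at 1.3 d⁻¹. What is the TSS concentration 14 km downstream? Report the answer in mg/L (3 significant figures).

65.9 mg/L

Travel time t = 14 km / 0.31 m/s = 1.4e+04/0.31 = 4.516e+04 s = 0.5227 d.
First-order decay: C = 130·exp(−1.3·0.5227) = 130·0.5069 = 65.89 mg/L.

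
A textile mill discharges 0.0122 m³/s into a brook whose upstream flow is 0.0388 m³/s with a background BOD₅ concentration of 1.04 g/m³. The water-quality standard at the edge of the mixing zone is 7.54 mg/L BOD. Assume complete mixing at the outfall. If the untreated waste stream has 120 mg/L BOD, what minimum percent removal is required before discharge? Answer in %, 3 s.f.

76.5 %

Mass balance: 7.54·0.051 = 0.0122·Cₑ + 0.0388·1.04.
Cₑ = (0.3845 − 0.04035) / 0.0122 = 28.21 mg/L.
Required removal = 1 − 28.21/120 = 76.49 %.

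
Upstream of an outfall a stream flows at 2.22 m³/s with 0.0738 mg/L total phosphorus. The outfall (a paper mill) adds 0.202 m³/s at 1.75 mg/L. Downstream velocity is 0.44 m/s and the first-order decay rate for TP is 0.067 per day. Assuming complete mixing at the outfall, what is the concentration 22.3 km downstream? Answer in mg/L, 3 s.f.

After complete mixing, C₀ = (0.202·1.75 + 2.22·0.0738) / 2.422 = 0.2136 mg/L.
Travel time t = 2.23e+04 m / 0.44 m/s = 5.068e+04 s = 0.5866 d.
C = 0.2136·exp(−0.067·0.5866) = 0.2136·0.9615 = 0.2054 mg/L.

0.205 mg/L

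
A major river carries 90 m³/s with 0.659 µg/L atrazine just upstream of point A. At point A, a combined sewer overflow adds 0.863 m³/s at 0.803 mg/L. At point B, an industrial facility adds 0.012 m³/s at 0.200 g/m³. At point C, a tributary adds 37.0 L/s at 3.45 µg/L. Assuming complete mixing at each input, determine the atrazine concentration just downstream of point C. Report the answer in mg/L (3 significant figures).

0.00830 mg/L

0.659 µg/L = 0.000659 mg/L.
After input A: C = (90·0.000659 + 0.863·0.803) / 90.86 = 0.008279 mg/L.
After input B: C = (90.86·0.008279 + 0.012·0.2) / 90.88 = 0.008305 mg/L.
37.0 L/s = 0.037 m³/s.
3.45 µg/L = 0.00345 mg/L.
After input C: C = (90.88·0.008305 + 0.037·0.00345) / 90.91 = 0.008303 mg/L.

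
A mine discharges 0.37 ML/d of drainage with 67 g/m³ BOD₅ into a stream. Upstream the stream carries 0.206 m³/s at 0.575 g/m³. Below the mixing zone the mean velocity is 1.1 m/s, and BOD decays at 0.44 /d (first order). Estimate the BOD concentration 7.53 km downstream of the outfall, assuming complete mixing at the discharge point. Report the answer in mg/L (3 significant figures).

1.86 mg/L

0.37 ML/d = 0.004282 m³/s.
After complete mixing, C₀ = (0.004282·67 + 0.206·0.575) / 0.2103 = 1.928 mg/L.
Travel time t = 7530 m / 1.1 m/s = 6845 s = 0.07923 d.
C = 1.928·exp(−0.44·0.07923) = 1.928·0.9657 = 1.862 mg/L.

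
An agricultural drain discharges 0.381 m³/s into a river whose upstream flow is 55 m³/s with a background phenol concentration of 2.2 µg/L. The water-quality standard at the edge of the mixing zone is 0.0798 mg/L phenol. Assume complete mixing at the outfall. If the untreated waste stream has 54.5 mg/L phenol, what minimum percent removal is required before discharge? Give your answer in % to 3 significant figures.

2.2 µg/L = 0.0022 mg/L.
Mass balance: 0.0798·55.38 = 0.381·Cₑ + 55·0.0022.
Cₑ = (4.419 − 0.121) / 0.381 = 11.28 mg/L.
Required removal = 1 − 11.28/54.5 = 79.3 %.

79.3 %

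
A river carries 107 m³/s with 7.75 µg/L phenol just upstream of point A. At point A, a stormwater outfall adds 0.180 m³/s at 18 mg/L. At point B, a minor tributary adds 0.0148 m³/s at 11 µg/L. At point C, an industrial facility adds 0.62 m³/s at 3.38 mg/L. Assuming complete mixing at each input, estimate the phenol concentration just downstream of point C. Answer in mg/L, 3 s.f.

0.0572 mg/L

7.75 µg/L = 0.00775 mg/L.
After input A: C = (107·0.00775 + 0.18·18) / 107.2 = 0.03797 mg/L.
11 µg/L = 0.011 mg/L.
After input B: C = (107.2·0.03797 + 0.0148·0.011) / 107.2 = 0.03796 mg/L.
After input C: C = (107.2·0.03796 + 0.62·3.38) / 107.8 = 0.05718 mg/L.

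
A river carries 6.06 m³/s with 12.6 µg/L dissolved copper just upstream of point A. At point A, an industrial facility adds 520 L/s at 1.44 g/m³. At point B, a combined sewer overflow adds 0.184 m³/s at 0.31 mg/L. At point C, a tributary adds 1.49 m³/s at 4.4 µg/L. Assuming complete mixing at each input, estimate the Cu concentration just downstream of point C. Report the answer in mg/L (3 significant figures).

0.108 mg/L

12.6 µg/L = 0.0126 mg/L.
520 L/s = 0.52 m³/s.
After input A: C = (6.06·0.0126 + 0.52·1.44) / 6.58 = 0.1254 mg/L.
After input B: C = (6.58·0.1254 + 0.184·0.31) / 6.764 = 0.1304 mg/L.
4.4 µg/L = 0.0044 mg/L.
After input C: C = (6.764·0.1304 + 1.49·0.0044) / 8.254 = 0.1077 mg/L.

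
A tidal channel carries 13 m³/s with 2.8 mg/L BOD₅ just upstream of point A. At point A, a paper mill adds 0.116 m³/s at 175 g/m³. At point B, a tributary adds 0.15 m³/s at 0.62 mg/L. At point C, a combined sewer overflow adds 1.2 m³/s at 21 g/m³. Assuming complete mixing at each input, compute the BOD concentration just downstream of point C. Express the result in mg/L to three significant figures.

5.67 mg/L

After input A: C = (13·2.8 + 0.116·175) / 13.12 = 4.323 mg/L.
After input B: C = (13.12·4.323 + 0.15·0.62) / 13.27 = 4.281 mg/L.
After input C: C = (13.27·4.281 + 1.2·21) / 14.47 = 5.668 mg/L.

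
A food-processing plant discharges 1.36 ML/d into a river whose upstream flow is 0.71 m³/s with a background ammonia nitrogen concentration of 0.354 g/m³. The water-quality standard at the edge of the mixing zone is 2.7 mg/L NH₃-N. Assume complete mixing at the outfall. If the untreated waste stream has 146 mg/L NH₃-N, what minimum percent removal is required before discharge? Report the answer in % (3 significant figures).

25.7 %

1.36 ML/d = 0.01574 m³/s.
Mass balance: 2.7·0.7257 = 0.01574·Cₑ + 0.71·0.354.
Cₑ = (1.96 − 0.2513) / 0.01574 = 108.5 mg/L.
Required removal = 1 − 108.5/146 = 25.67 %.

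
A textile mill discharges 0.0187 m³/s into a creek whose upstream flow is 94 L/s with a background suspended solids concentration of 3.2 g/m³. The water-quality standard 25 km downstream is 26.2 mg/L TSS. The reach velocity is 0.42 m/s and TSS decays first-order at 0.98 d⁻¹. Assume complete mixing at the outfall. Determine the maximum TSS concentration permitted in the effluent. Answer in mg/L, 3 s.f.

94 L/s = 0.094 m³/s.
Travel time to the compliance point: t = 2.5e+04/0.42 = 5.952e+04 s = 0.6889 d; decay factor exp(−0.98·0.6889) = 0.5091.
So the concentration just after mixing may be at most 26.2/0.5091 = 51.47 mg/L.
Mass balance: 51.47·0.1127 = 0.0187·Cₑ + 0.094·3.2.
Cₑ = (5.8 − 0.3008) / 0.0187 = 294.1 mg/L.

294 mg/L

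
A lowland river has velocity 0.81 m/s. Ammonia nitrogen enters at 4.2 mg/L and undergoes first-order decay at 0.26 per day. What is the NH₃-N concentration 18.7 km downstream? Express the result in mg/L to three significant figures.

3.92 mg/L

Travel time t = 18.7 km / 0.81 m/s = 1.87e+04/0.81 = 2.309e+04 s = 0.2672 d.
First-order decay: C = 4.2·exp(−0.26·0.2672) = 4.2·0.9329 = 3.918 mg/L.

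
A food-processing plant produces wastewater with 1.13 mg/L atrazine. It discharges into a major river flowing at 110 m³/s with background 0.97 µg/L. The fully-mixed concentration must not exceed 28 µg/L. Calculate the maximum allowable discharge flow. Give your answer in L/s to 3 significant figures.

2700 L/s

0.97 µg/L = 0.00097 mg/L.
28 µg/L = 0.028 mg/L.
Mass balance at complete mixing: C_std·(Q_w + Q_r) = Q_w·C_e + Q_r·C_b.
Rearranging, Q_w = Q_r·(C_std − C_b)/(C_e − C_std) = 110·(0.028 − 0.00097) / (1.13 − 0.028) = 2.698 m³/s.
= 2698 L/s.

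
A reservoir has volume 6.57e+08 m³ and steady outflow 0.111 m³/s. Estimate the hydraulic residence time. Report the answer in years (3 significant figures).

188 yr

Q = 0.111 m³/s × 3.156e+07 s/yr = 3.503e+06 m³/yr.
Hydraulic residence time τ = V/Q = 6.57e+08/3.503e+06 = 187.6 yr.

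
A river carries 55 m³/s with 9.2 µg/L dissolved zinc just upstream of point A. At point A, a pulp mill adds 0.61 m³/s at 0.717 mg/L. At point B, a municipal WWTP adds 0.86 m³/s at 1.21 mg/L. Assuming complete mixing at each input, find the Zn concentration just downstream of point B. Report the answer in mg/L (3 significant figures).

9.2 µg/L = 0.0092 mg/L.
After input A: C = (55·0.0092 + 0.61·0.717) / 55.61 = 0.01696 mg/L.
After input B: C = (55.61·0.01696 + 0.86·1.21) / 56.47 = 0.03513 mg/L.

0.0351 mg/L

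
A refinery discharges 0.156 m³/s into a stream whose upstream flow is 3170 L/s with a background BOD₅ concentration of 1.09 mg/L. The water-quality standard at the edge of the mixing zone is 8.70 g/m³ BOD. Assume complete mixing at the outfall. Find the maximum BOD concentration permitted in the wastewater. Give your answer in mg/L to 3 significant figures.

3170 L/s = 3.17 m³/s.
Mass balance: 8.7·3.326 = 0.156·Cₑ + 3.17·1.09.
Cₑ = (28.94 − 3.455) / 0.156 = 163.3 mg/L.

163 mg/L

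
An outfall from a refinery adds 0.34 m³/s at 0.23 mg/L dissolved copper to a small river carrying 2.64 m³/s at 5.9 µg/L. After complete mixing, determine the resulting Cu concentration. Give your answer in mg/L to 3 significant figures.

5.9 µg/L = 0.0059 mg/L.
Conservation of mass across the mixing zone: C = (0.34·0.23 + 2.64·0.0059) / (0.34 + 2.64) = 0.09378/2.98 = 0.03147 mg/L.

0.0315 mg/L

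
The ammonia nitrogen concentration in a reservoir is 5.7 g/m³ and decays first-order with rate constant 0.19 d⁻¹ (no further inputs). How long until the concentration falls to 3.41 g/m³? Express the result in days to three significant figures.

2.70 d

t = ln(C₀/C)/k = ln(5.7/3.41)/0.19 = 0.5138/0.19 = 2.704 d.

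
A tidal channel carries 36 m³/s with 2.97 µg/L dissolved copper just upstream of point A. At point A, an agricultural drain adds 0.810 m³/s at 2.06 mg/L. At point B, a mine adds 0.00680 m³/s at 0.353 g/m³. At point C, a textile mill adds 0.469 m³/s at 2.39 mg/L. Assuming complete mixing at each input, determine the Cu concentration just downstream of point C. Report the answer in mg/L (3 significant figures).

2.97 µg/L = 0.00297 mg/L.
After input A: C = (36·0.00297 + 0.81·2.06) / 36.81 = 0.04823 mg/L.
After input B: C = (36.81·0.04823 + 0.0068·0.353) / 36.82 = 0.04829 mg/L.
After input C: C = (36.82·0.04829 + 0.469·2.39) / 37.29 = 0.07775 mg/L.

0.0777 mg/L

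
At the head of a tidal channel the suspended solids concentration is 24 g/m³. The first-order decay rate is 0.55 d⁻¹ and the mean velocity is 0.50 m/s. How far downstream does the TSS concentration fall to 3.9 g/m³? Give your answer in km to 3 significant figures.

From C = C₀·e^(−kt), t = ln(C₀/C)/k = ln(24/3.9)/0.55 = 1.817/0.55 = 3.304 d.
Distance = v·t = 0.50 m/s × 2.854e+05 s = 1.427e+05 m = 142.7 km.

143 km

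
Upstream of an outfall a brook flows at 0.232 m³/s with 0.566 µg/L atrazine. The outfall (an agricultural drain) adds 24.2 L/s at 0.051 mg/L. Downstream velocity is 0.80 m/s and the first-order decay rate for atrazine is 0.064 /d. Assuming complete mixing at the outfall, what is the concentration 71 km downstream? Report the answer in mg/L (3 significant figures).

24.2 L/s = 0.0242 m³/s.
0.566 µg/L = 0.000566 mg/L.
After complete mixing, C₀ = (0.0242·0.051 + 0.232·0.000566) / 0.2562 = 0.00533 mg/L.
Travel time t = 7.1e+04 m / 0.80 m/s = 8.875e+04 s = 1.027 d.
C = 0.00533·exp(−0.064·1.027) = 0.00533·0.9364 = 0.004991 mg/L.

0.00499 mg/L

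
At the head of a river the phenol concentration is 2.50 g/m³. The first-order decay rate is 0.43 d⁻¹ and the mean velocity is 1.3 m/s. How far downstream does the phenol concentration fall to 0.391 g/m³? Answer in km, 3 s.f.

From C = C₀·e^(−kt), t = ln(C₀/C)/k = ln(2.50/0.391)/0.43 = 1.855/0.43 = 4.315 d.
Distance = v·t = 1.3 m/s × 3.728e+05 s = 4.846e+05 m = 484.6 km.

485 km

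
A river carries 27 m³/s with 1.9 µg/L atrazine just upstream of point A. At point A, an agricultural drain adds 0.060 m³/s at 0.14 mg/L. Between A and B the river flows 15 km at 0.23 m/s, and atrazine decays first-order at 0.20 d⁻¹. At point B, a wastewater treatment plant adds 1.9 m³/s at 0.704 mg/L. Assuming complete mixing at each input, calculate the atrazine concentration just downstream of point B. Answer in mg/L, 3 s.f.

1.9 µg/L = 0.0019 mg/L.
After input A: C = (27·0.0019 + 0.06·0.14) / 27.06 = 0.002206 mg/L.
Over the 15 km reach to input B (t = 6.522e+04 s = 0.7548 d), decay gives C = 0.002206·exp(−0.20·0.7548) = 0.001897 mg/L.
After input B: C = (27.06·0.001897 + 1.9·0.704) / 28.96 = 0.04796 mg/L.

0.0480 mg/L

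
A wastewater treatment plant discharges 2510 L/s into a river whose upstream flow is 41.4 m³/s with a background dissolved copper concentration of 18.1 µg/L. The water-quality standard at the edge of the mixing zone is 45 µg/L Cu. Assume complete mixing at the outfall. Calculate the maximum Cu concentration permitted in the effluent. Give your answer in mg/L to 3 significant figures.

0.489 mg/L

2510 L/s = 2.51 m³/s.
18.1 µg/L = 0.0181 mg/L.
45 µg/L = 0.045 mg/L.
Mass balance: 0.045·43.91 = 2.51·Cₑ + 41.4·0.0181.
Cₑ = (1.976 − 0.7493) / 2.51 = 0.4887 mg/L.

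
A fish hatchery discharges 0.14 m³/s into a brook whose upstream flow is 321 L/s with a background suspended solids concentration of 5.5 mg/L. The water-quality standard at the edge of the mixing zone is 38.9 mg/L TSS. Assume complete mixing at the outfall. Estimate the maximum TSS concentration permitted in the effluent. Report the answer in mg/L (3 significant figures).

115 mg/L

321 L/s = 0.321 m³/s.
Mass balance: 38.9·0.461 = 0.14·Cₑ + 0.321·5.5.
Cₑ = (17.93 − 1.766) / 0.14 = 115.5 mg/L.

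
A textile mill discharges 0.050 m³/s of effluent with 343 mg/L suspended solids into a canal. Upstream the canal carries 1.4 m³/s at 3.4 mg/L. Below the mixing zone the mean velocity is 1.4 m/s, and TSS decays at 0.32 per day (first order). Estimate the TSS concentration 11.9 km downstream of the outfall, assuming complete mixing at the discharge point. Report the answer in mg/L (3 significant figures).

After complete mixing, C₀ = (0.05·343 + 1.4·3.4) / 1.45 = 15.11 mg/L.
Travel time t = 1.19e+04 m / 1.4 m/s = 8500 s = 0.09838 d.
C = 15.11·exp(−0.32·0.09838) = 15.11·0.969 = 14.64 mg/L.

14.6 mg/L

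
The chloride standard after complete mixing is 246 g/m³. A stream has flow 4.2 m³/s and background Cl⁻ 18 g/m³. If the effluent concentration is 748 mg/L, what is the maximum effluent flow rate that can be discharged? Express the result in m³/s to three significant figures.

1.91 m³/s

Mass balance at complete mixing: C_std·(Q_w + Q_r) = Q_w·C_e + Q_r·C_b.
Rearranging, Q_w = Q_r·(C_std − C_b)/(C_e − C_std) = 4.2·(246 − 18) / (748 − 246) = 1.908 m³/s.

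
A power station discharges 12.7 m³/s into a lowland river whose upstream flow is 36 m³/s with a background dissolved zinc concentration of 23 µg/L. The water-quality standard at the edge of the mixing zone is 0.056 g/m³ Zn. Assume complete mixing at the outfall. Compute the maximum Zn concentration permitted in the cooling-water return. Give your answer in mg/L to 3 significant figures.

0.150 mg/L

23 µg/L = 0.023 mg/L.
Mass balance: 0.056·48.7 = 12.7·Cₑ + 36·0.023.
Cₑ = (2.727 − 0.828) / 12.7 = 0.1495 mg/L.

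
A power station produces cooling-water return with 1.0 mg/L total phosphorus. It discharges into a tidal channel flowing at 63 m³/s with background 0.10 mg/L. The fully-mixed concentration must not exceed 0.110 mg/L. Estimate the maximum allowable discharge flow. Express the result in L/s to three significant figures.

708 L/s

Mass balance at complete mixing: C_std·(Q_w + Q_r) = Q_w·C_e + Q_r·C_b.
Rearranging, Q_w = Q_r·(C_std − C_b)/(C_e − C_std) = 63·(0.11 − 0.1) / (1 − 0.11) = 0.7079 m³/s.
= 707.9 L/s.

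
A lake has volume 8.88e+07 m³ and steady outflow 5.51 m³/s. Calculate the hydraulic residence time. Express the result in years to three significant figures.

Q = 5.51 m³/s × 3.156e+07 s/yr = 1.739e+08 m³/yr.
Hydraulic residence time τ = V/Q = 8.88e+07/1.739e+08 = 0.5107 yr.

0.511 yr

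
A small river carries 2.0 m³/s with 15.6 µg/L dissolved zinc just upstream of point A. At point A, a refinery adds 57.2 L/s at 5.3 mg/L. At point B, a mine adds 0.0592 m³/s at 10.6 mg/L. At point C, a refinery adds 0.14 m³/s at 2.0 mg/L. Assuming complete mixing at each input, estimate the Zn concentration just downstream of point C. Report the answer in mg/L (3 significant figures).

0.550 mg/L

15.6 µg/L = 0.0156 mg/L.
57.2 L/s = 0.0572 m³/s.
After input A: C = (2·0.0156 + 0.0572·5.3) / 2.057 = 0.1625 mg/L.
After input B: C = (2.057·0.1625 + 0.0592·10.6) / 2.116 = 0.4545 mg/L.
After input C: C = (2.116·0.4545 + 0.14·2) / 2.256 = 0.5504 mg/L.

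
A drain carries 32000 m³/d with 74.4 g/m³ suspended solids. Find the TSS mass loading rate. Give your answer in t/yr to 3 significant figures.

870 t/yr

32000 m³/d = 0.3704 m³/s.
Mass flux = Q·C = 0.3704 m³/s × 74.4 g/m³ = 27.56 g/s.
= 27.56 g/s × 31.56 = 869.6 t/yr.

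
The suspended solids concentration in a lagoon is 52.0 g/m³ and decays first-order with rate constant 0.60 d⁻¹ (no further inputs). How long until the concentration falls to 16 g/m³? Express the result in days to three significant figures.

1.96 d

t = ln(C₀/C)/k = ln(52.0/16)/0.60 = 1.179/0.60 = 1.964 d.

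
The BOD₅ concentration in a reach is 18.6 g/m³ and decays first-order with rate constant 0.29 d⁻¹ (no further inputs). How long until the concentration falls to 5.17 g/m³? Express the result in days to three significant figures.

4.41 d

t = ln(C₀/C)/k = ln(18.6/5.17)/0.29 = 1.28/0.29 = 4.415 d.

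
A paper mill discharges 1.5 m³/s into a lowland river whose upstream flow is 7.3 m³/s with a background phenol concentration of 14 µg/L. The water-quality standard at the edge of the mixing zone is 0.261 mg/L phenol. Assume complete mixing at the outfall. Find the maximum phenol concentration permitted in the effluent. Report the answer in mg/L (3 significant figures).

1.46 mg/L

14 µg/L = 0.014 mg/L.
Mass balance: 0.261·8.8 = 1.5·Cₑ + 7.3·0.014.
Cₑ = (2.297 − 0.1022) / 1.5 = 1.463 mg/L.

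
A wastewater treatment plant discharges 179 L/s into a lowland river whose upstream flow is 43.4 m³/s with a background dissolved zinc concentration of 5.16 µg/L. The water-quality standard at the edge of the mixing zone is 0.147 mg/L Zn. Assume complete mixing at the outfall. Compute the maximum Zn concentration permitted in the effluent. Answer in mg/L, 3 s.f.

34.5 mg/L

179 L/s = 0.179 m³/s.
5.16 µg/L = 0.00516 mg/L.
Mass balance: 0.147·43.58 = 0.179·Cₑ + 43.4·0.00516.
Cₑ = (6.406 − 0.2239) / 0.179 = 34.54 mg/L.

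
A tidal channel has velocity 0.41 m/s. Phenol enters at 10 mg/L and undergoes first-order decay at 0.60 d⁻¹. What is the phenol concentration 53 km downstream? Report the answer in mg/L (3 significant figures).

4.08 mg/L

Travel time t = 53 km / 0.41 m/s = 5.3e+04/0.41 = 1.293e+05 s = 1.496 d.
First-order decay: C = 10·exp(−0.60·1.496) = 10·0.4075 = 4.075 mg/L.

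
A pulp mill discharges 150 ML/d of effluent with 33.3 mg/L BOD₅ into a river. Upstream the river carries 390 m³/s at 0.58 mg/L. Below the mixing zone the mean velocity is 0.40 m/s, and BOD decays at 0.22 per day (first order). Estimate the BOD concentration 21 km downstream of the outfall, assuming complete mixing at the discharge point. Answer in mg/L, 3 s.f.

0.634 mg/L

150 ML/d = 1.736 m³/s.
After complete mixing, C₀ = (1.736·33.3 + 390·0.58) / 391.7 = 0.725 mg/L.
Travel time t = 2.1e+04 m / 0.40 m/s = 5.25e+04 s = 0.6076 d.
C = 0.725·exp(−0.22·0.6076) = 0.725·0.8749 = 0.6343 mg/L.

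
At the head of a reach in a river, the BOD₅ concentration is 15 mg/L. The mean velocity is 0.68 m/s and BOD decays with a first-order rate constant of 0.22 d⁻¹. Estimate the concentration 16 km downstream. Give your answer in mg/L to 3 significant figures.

Travel time t = 16 km / 0.68 m/s = 1.6e+04/0.68 = 2.353e+04 s = 0.2723 d.
First-order decay: C = 15·exp(−0.22·0.2723) = 15·0.9418 = 14.13 mg/L.

14.1 mg/L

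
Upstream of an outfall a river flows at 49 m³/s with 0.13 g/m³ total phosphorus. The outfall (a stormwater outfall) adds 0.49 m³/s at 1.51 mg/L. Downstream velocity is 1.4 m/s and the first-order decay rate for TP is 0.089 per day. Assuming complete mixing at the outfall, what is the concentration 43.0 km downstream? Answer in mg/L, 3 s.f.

After complete mixing, C₀ = (0.49·1.51 + 49·0.13) / 49.49 = 0.1437 mg/L.
Travel time t = 4.3e+04 m / 1.4 m/s = 3.071e+04 s = 0.3555 d.
C = 0.1437·exp(−0.089·0.3555) = 0.1437·0.9689 = 0.1392 mg/L.

0.139 mg/L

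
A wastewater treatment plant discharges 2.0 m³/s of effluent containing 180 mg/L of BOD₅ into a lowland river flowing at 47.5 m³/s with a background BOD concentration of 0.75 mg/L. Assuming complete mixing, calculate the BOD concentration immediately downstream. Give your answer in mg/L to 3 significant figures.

7.99 mg/L

Conservation of mass across the mixing zone: C = (2·180 + 47.5·0.75) / (2 + 47.5) = 395.6/49.5 = 7.992 mg/L.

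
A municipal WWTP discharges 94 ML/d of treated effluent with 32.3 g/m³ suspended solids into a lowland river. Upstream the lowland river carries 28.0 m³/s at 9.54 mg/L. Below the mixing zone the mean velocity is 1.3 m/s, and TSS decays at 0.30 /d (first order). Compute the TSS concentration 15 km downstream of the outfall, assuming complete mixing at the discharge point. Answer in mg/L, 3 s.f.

94 ML/d = 1.088 m³/s.
After complete mixing, C₀ = (1.088·32.3 + 28·9.54) / 29.09 = 10.39 mg/L.
Travel time t = 1.5e+04 m / 1.3 m/s = 1.154e+04 s = 0.1335 d.
C = 10.39·exp(−0.30·0.1335) = 10.39·0.9607 = 9.983 mg/L.

9.98 mg/L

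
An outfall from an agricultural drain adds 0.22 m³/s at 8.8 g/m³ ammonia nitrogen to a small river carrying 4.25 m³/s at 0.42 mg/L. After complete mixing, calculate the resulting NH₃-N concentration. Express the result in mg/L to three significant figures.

By mass balance at complete mixing, C = (0.22·8.8 + 4.25·0.42) / (0.22 + 4.25) = 3.721/4.47 = 0.8324 mg/L.

0.832 mg/L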